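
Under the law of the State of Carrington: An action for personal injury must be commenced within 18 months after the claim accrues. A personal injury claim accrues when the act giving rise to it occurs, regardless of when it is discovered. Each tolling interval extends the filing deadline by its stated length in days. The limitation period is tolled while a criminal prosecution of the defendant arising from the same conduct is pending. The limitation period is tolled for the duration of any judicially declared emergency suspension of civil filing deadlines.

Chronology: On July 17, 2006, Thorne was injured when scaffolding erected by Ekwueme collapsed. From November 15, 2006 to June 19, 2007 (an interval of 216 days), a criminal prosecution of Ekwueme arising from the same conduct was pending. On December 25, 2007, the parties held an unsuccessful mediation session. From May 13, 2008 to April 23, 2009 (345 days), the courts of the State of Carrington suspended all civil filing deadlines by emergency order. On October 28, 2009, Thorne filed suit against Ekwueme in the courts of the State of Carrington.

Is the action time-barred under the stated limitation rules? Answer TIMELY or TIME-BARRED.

The limitation period began to run on July 17, 2006.
The untolled deadline — 18 months after July 17, 2006 — is January 17, 2008.
Because the pending criminal prosecution ran from November 15, 2006 to June 19, 2007, the deadline is extended by 216 days to August 20, 2008.
The emergency suspension of filing deadlines from May 13, 2008 to April 23, 2009 tolled the period for 345 days, extending the deadline to July 31, 2009.
None of the other events listed affects the running of the period under the stated rules.
Filing on October 28, 2009 missed the July 31, 2009 deadline — the action is time-barred.

TIME-BARRED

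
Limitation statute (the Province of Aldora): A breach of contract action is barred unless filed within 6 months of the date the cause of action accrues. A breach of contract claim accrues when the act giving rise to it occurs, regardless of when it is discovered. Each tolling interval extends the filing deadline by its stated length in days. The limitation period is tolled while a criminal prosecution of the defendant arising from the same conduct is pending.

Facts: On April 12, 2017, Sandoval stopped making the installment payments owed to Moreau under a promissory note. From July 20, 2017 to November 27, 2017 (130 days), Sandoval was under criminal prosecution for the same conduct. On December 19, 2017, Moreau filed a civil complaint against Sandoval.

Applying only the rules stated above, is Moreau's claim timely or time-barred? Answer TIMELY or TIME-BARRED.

TIMELY

The limitation period began to run on April 12, 2017.
Adding the 6 months base period to April 12, 2017 gives a deadline of October 12, 2017, before any tolling.
Because the pending criminal prosecution ran from July 20, 2017 to November 27, 2017, the deadline is extended by 130 days to February 19, 2018.
The December 19, 2017 filing precedes the February 19, 2018 deadline; the claim is timely.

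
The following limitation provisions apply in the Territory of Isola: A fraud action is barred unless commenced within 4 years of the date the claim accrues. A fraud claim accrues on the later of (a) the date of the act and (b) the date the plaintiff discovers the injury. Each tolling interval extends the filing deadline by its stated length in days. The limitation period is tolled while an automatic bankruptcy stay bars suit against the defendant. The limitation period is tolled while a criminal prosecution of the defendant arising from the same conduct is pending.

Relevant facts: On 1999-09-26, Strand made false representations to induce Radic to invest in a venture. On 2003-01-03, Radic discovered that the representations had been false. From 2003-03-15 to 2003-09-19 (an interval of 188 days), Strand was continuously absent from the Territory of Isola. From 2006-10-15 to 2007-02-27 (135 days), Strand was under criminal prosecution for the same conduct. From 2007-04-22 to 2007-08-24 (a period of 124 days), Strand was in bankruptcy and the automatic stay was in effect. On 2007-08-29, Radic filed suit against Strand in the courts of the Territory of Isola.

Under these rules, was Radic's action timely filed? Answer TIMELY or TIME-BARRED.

The claim accrued on 2003-01-03 — the later of the 1999-09-26 act and the 2003-01-03 discovery.
Adding the 4 years base period to 2003-01-03 gives a deadline of 2007-01-03, before any tolling.
The pending criminal prosecution from 2006-10-15 to 2007-02-27 tolled the period for 135 days, extending the deadline to 2007-05-18.
The automatic bankruptcy stay from 2007-04-22 to 2007-08-24 tolled the period for 124 days, extending the deadline to 2007-09-19.
Although the defendant's absence ran from 2003-03-15 to 2003-09-19, the stated rules do not make that a tolling event, so it is disregarded.
Filing on 2007-08-29 beat the 2007-09-19 deadline — the action is timely.

TIMELY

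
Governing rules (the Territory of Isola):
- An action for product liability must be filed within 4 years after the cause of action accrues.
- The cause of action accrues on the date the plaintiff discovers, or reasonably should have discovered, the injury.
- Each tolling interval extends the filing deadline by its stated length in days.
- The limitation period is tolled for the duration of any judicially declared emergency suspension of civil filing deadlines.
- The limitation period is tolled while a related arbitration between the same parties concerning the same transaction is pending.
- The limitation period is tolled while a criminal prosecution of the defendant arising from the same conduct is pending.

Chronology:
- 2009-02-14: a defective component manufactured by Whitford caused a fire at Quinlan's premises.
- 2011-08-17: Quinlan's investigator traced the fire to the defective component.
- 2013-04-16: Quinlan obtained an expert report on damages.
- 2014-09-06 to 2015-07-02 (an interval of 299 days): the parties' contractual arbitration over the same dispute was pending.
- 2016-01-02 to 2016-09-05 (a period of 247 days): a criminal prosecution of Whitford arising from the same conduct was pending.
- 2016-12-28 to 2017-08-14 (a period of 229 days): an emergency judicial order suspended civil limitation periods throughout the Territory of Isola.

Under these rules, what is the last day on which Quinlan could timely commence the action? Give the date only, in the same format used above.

2017-09-30

The claim did not accrue until Quinlan discovered the injury on 2011-08-17; the 2009-02-14 act date does not start the clock under the stated rule.
The untolled deadline — 4 years after 2011-08-17 — is 2015-08-17.
Because the pending related arbitration ran from 2014-09-06 to 2015-07-02, the deadline is extended by 299 days to 2016-06-11.
Because the pending criminal prosecution ran from 2016-01-02 to 2016-09-05, the deadline is extended by 247 days to 2017-02-13.
The emergency suspension of filing deadlines from 2016-12-28 to 2017-08-14 tolled the period for 229 days, extending the deadline to 2017-09-30.
The other events in the timeline have no effect on the limitation period under the stated rules.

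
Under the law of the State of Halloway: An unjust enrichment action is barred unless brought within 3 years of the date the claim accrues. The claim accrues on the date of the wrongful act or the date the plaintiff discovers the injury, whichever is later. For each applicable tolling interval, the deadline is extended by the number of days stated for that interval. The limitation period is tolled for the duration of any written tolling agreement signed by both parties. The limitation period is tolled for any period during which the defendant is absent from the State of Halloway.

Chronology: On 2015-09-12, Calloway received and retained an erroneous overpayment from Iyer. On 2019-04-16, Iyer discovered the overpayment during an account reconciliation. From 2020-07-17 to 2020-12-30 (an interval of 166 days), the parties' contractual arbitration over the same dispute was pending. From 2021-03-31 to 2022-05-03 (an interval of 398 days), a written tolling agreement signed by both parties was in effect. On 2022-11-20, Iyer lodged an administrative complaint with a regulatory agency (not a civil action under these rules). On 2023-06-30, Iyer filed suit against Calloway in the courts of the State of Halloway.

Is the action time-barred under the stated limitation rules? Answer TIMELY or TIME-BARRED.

Because discovery on 2019-04-16 post-dates the 2015-09-12 act, accrual under the later-of rule falls on 2019-04-16.
The untolled deadline — 3 years after 2019-04-16 — is 2022-04-16.
Because the written tolling agreement ran from 2021-03-31 to 2022-05-03, the deadline is extended by 398 days to 2023-05-19.
No stated provision tolls the period for a pending arbitration, so the interval from 2020-07-17 to 2020-12-30 has no effect on the deadline.
Nothing else in the chronology tolls or restarts the period.
Iyer filed on 2023-06-30, after the 2023-05-19 deadline, so the action is time-barred.

TIME-BARRED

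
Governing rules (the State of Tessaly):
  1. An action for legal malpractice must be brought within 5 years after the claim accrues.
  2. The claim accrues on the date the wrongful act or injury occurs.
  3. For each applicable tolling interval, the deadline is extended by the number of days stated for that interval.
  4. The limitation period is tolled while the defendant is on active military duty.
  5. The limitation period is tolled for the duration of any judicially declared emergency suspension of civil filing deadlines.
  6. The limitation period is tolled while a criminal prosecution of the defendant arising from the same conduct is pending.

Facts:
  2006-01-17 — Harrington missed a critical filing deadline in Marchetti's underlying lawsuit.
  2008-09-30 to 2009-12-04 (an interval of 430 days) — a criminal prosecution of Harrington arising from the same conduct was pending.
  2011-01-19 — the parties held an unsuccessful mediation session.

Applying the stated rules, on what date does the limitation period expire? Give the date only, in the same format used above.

The claim accrued on 2006-01-17, when the wrongful act occurred.
Adding the 5 years base period to 2006-01-17 gives a deadline of 2011-01-17, before any tolling.
Because the pending criminal prosecution ran from 2008-09-30 to 2009-12-04, the deadline is extended by 430 days to 2012-03-22.
The other events in the timeline have no effect on the limitation period under the stated rules.

2012-03-22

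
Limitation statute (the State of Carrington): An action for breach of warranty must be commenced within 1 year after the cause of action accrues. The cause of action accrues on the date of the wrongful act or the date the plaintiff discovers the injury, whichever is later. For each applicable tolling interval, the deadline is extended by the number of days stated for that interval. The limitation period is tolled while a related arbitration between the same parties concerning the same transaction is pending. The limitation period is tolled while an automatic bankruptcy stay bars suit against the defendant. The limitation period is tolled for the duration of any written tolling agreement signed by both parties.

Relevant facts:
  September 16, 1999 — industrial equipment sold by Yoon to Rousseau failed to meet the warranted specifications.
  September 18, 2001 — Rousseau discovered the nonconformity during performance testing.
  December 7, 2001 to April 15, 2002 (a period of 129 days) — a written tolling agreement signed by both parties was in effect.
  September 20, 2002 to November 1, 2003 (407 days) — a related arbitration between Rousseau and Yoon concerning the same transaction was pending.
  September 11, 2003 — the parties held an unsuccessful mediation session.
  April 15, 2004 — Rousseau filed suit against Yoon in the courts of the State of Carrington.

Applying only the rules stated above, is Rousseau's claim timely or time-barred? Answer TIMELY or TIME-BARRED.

TIME-BARRED

The claim accrued on September 18, 2001 — the later of the September 16, 1999 act and the September 18, 2001 discovery.
The untolled deadline — 1 year after September 18, 2001 — is September 18, 2002.
The period was tolled for 129 days by the written tolling agreement (December 7, 2001 to April 15, 2002), pushing the deadline to January 25, 2003.
Because the pending related arbitration ran from September 20, 2002 to November 1, 2003, the deadline is extended by 407 days to March 7, 2004.
None of the other events listed affects the running of the period under the stated rules.
Rousseau filed on April 15, 2004, after the March 7, 2004 deadline, so the action is time-barred.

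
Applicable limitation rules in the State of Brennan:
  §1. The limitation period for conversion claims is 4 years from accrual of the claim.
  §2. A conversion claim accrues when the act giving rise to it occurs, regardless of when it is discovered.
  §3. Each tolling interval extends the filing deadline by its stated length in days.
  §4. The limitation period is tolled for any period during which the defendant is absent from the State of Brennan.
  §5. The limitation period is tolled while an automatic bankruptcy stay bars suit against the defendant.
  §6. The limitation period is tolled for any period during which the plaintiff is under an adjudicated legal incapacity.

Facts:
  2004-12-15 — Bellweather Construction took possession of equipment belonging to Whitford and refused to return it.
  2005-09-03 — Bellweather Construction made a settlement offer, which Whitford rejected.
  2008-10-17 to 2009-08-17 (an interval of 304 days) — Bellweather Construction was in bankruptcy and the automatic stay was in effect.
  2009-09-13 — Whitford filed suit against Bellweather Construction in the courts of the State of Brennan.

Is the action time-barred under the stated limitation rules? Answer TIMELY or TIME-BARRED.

The limitation period began to run on 2004-12-15.
The untolled deadline — 4 years after 2004-12-15 — is 2008-12-15.
The automatic bankruptcy stay from 2008-10-17 to 2009-08-17 tolled the period for 304 days, extending the deadline to 2009-10-15.
Nothing else in the chronology tolls or restarts the period.
Whitford filed on 2009-09-13, before the 2009-10-15 deadline, so the action is timely.

TIMELY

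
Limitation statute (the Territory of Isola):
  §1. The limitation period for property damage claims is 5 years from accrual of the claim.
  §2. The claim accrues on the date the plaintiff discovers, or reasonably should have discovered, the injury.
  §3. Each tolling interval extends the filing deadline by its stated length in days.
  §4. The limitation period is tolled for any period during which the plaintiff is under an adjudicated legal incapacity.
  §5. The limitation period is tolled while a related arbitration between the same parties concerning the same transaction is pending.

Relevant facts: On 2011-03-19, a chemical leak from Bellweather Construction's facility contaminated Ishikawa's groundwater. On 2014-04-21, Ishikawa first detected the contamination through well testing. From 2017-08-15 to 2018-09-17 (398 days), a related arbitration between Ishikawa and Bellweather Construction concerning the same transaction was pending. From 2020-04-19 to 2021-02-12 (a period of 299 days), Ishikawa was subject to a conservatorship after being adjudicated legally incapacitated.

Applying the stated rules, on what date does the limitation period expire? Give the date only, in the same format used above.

2021-03-18

The claim did not accrue until Ishikawa discovered the injury on 2014-04-21; the 2011-03-19 act date does not start the clock under the stated rule.
5 years from 2014-04-21 is 2019-04-21.
The period was tolled for 398 days by the pending related arbitration (2017-08-15 to 2018-09-17), pushing the deadline to 2020-05-23.
The plaintiff's legal incapacity from 2020-04-19 to 2021-02-12 tolled the period for 299 days, extending the deadline to 2021-03-18.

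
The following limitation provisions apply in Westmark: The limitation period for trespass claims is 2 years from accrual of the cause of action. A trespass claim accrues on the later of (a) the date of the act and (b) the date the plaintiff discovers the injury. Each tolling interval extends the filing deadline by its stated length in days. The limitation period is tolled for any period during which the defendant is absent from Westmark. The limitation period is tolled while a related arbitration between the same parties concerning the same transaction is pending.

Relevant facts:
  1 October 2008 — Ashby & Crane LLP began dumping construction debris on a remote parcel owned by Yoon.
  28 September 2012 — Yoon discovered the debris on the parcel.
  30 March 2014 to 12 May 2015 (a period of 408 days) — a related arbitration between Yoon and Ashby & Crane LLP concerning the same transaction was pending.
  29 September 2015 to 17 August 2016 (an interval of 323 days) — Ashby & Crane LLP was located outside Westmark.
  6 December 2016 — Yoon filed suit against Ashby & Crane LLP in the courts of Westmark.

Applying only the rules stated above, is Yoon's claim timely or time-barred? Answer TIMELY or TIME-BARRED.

TIME-BARRED

Because discovery on 28 September 2012 post-dates the 1 October 2008 act, accrual under the later-of rule falls on 28 September 2012.
2 years from 28 September 2012 is 28 September 2014.
The pending related arbitration from 30 March 2014 to 12 May 2015 tolled the period for 408 days, extending the deadline to 10 November 2015.
The period was tolled for 323 days by the defendant's absence from the jurisdiction (29 September 2015 to 17 August 2016), pushing the deadline to 28 September 2016.
Yoon filed on 6 December 2016, after the 28 September 2016 deadline, so the action is time-barred.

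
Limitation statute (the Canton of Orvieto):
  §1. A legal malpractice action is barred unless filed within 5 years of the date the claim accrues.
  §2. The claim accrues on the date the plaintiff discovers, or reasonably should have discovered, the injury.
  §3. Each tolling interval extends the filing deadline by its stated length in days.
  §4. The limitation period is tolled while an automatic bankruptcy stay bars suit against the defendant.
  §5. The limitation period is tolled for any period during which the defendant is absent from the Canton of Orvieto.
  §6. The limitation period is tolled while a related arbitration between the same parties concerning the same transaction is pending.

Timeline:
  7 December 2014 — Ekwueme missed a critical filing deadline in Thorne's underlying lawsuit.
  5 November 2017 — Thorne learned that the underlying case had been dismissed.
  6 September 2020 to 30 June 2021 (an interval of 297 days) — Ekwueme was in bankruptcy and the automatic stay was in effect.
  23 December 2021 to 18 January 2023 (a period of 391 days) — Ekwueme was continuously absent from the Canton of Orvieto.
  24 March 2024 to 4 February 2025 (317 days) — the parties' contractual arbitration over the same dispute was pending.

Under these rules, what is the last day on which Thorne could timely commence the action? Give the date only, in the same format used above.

6 August 2025

Accrual is tied to discovery, so the period began on 5 November 2017 rather than on 7 December 2014 when the act occurred.
The untolled deadline — 5 years after 5 November 2017 — is 5 November 2022.
Because the automatic bankruptcy stay ran from 6 September 2020 to 30 June 2021, the deadline is extended by 297 days to 29 August 2023.
The period was tolled for 391 days by the defendant's absence from the jurisdiction (23 December 2021 to 18 January 2023), pushing the deadline to 23 September 2024.
Because the pending related arbitration ran from 24 March 2024 to 4 February 2025, the deadline is extended by 317 days to 6 August 2025.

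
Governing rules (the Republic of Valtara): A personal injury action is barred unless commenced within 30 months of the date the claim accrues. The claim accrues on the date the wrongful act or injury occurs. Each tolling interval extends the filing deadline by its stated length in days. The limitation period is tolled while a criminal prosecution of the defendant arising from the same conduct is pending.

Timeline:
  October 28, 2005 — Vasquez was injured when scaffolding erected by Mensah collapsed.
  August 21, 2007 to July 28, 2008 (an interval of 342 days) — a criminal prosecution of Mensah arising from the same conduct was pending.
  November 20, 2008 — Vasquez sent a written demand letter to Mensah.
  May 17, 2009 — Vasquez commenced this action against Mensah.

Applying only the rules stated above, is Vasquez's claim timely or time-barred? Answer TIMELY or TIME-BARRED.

TIME-BARRED

The limitation period began to run on October 28, 2005.
The untolled deadline — 30 months after October 28, 2005 — is April 28, 2008.
Because the pending criminal prosecution ran from August 21, 2007 to July 28, 2008, the deadline is extended by 342 days to April 5, 2009.
Nothing else in the chronology tolls or restarts the period.
Filing on May 17, 2009 missed the April 5, 2009 deadline — the action is time-barred.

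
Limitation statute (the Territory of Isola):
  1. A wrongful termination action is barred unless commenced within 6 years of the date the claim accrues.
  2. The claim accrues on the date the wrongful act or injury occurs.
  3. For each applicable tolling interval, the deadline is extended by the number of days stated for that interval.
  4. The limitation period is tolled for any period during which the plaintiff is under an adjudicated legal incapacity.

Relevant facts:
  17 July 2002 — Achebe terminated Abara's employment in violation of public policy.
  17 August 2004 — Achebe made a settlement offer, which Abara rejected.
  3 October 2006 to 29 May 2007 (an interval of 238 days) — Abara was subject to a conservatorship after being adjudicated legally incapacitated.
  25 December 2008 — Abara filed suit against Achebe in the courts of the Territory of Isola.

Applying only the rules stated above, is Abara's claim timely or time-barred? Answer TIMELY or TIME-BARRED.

TIMELY

The claim accrued on 17 July 2002, the date of the act.
The untolled deadline — 6 years after 17 July 2002 — is 17 July 2008.
The period was tolled for 238 days by the plaintiff's legal incapacity (3 October 2006 to 29 May 2007), pushing the deadline to 12 March 2009.
Nothing else in the chronology tolls or restarts the period.
The 25 December 2008 filing precedes the 12 March 2009 deadline; the claim is timely.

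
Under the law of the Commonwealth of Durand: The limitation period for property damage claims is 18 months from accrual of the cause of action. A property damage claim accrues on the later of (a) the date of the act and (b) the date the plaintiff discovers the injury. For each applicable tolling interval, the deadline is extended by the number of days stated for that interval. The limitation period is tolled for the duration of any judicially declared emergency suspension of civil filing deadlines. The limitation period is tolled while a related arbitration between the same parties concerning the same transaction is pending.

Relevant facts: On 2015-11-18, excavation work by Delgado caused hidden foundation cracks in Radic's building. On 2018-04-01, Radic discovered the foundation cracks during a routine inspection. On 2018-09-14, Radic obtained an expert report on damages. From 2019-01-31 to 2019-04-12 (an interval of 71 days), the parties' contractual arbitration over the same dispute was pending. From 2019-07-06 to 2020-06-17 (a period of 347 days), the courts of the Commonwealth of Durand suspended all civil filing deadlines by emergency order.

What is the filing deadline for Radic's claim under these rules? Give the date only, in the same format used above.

The claim accrued on 2018-04-01 — the later of the 2015-11-18 act and the 2018-04-01 discovery.
Adding the 18 months base period to 2018-04-01 gives a deadline of 2019-10-01, before any tolling.
The period was tolled for 71 days by the pending related arbitration (2019-01-31 to 2019-04-12), pushing the deadline to 2019-12-11.
The emergency suspension of filing deadlines from 2019-07-06 to 2020-06-17 tolled the period for 347 days, extending the deadline to 2020-11-22.
Nothing else in the chronology tolls or restarts the period.

2020-11-22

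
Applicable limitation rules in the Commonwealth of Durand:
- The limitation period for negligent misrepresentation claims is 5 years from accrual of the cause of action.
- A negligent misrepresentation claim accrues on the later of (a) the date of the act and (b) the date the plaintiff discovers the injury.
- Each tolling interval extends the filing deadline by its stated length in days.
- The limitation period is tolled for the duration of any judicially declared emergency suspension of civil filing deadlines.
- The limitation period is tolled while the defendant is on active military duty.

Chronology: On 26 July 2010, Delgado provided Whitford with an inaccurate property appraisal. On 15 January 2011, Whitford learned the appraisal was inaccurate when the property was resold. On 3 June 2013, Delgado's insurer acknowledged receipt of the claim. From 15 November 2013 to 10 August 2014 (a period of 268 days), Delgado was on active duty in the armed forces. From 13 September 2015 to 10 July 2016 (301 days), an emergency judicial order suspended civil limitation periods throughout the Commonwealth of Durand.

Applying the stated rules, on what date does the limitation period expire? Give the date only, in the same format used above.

6 August 2017

The claim accrued on 15 January 2011 — the later of the 26 July 2010 act and the 15 January 2011 discovery.
Adding the 5 years base period to 15 January 2011 gives a deadline of 15 January 2016, before any tolling.
Because the defendant's active military service ran from 15 November 2013 to 10 August 2014, the deadline is extended by 268 days to 9 October 2016.
The emergency suspension of filing deadlines from 13 September 2015 to 10 July 2016 tolled the period for 301 days, extending the deadline to 6 August 2017.
Nothing else in the chronology tolls or restarts the period.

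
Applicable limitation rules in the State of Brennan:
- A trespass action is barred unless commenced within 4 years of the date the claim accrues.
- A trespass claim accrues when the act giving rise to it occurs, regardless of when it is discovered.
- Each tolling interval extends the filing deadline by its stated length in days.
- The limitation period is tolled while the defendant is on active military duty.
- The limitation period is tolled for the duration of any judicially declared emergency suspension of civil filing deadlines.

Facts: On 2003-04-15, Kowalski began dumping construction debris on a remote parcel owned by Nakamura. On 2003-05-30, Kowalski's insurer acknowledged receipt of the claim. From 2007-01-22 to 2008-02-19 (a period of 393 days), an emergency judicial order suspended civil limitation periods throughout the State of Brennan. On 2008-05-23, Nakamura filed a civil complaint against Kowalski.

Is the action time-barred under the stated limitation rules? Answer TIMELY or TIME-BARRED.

The limitation period began to run on 2003-04-15.
Adding the 4 years base period to 2003-04-15 gives a deadline of 2007-04-15, before any tolling.
The period was tolled for 393 days by the emergency suspension of filing deadlines (2007-01-22 to 2008-02-19), pushing the deadline to 2008-05-12.
The other events in the timeline have no effect on the limitation period under the stated rules.
Nakamura filed on 2008-05-23, after the 2008-05-12 deadline, so the action is time-barred.

TIME-BARRED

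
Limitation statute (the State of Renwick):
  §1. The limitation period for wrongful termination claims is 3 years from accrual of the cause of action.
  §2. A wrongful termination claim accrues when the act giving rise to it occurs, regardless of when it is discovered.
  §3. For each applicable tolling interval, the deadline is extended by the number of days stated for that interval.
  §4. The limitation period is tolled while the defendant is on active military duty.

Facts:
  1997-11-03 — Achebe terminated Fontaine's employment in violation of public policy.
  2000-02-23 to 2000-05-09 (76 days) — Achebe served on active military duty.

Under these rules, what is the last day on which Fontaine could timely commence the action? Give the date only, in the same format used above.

2001-01-18

The claim accrued on 1997-11-03, when the wrongful act occurred.
The untolled deadline — 3 years after 1997-11-03 — is 2000-11-03.
The defendant's active military service from 2000-02-23 to 2000-05-09 tolled the period for 76 days, extending the deadline to 2001-01-18.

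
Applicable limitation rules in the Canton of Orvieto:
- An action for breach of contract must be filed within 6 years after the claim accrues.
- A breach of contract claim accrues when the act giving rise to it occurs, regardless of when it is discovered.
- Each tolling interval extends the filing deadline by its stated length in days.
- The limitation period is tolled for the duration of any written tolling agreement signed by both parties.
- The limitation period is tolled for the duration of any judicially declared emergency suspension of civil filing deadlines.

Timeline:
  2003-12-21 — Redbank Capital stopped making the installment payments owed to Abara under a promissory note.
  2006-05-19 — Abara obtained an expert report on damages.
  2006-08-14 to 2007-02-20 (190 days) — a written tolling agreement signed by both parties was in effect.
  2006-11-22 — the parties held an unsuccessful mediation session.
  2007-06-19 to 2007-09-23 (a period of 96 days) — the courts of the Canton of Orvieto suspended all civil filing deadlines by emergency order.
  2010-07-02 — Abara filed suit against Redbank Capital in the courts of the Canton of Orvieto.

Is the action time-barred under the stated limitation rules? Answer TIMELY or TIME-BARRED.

TIMELY

The claim accrued on 2003-12-21, when the wrongful act occurred.
6 years from 2003-12-21 is 2009-12-21.
The written tolling agreement from 2006-08-14 to 2007-02-20 tolled the period for 190 days, extending the deadline to 2010-06-29.
The period was tolled for 96 days by the emergency suspension of filing deadlines (2007-06-19 to 2007-09-23), pushing the deadline to 2010-10-03.
None of the other events listed affects the running of the period under the stated rules.
Filing on 2010-07-02 beat the 2010-10-03 deadline — the action is timely.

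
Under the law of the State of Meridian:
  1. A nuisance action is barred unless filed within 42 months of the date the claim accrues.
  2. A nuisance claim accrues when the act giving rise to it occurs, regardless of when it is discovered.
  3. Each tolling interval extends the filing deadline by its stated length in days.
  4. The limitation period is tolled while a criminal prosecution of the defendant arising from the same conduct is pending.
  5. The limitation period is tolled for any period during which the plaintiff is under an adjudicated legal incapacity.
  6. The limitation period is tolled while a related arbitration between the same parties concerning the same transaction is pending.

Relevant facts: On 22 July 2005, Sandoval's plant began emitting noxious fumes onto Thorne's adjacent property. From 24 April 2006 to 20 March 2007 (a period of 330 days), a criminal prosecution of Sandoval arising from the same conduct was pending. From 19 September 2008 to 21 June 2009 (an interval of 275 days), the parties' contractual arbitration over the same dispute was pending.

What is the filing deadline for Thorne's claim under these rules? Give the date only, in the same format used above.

The claim accrued on 22 July 2005, when the wrongful act occurred.
The untolled deadline — 42 months after 22 July 2005 — is 22 January 2009.
The period was tolled for 330 days by the pending criminal prosecution (24 April 2006 to 20 March 2007), pushing the deadline to 18 December 2009.
Because the pending related arbitration ran from 19 September 2008 to 21 June 2009, the deadline is extended by 275 days to 19 September 2010.

19 September 2010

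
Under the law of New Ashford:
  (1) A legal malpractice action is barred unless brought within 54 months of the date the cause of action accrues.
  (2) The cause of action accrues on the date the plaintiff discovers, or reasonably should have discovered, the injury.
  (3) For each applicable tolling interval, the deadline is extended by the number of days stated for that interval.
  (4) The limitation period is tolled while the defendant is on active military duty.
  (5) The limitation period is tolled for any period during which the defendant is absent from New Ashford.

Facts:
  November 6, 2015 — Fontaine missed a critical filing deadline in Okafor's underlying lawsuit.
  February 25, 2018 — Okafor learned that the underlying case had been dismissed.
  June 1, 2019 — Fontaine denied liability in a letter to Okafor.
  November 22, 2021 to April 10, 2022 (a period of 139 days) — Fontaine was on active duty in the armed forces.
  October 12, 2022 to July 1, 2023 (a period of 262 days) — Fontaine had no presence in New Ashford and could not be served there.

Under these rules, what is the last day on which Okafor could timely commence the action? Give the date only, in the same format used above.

The claim did not accrue until Okafor discovered the injury on February 25, 2018; the November 6, 2015 act date does not start the clock under the stated rule.
The untolled deadline — 54 months after February 25, 2018 — is August 25, 2022.
The period was tolled for 139 days by the defendant's active military service (November 22, 2021 to April 10, 2022), pushing the deadline to January 11, 2023.
The defendant's absence from the jurisdiction from October 12, 2022 to July 1, 2023 tolled the period for 262 days, extending the deadline to September 30, 2023.
The other events in the timeline have no effect on the limitation period under the stated rules.

September 30, 2023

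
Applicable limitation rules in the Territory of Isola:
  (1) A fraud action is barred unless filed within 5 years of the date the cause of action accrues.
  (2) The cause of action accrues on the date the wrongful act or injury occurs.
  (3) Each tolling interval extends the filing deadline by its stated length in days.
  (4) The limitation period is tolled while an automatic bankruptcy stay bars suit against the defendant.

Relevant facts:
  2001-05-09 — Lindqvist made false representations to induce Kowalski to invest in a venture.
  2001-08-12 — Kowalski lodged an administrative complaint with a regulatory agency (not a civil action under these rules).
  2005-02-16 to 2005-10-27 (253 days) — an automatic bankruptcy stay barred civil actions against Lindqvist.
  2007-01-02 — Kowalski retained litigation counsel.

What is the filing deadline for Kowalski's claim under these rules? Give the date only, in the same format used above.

2007-01-17

The claim accrued on 2001-05-09, when the wrongful act occurred.
The untolled deadline — 5 years after 2001-05-09 — is 2006-05-09.
Because the automatic bankruptcy stay ran from 2005-02-16 to 2005-10-27, the deadline is extended by 253 days to 2007-01-17.
Nothing else in the chronology tolls or restarts the period.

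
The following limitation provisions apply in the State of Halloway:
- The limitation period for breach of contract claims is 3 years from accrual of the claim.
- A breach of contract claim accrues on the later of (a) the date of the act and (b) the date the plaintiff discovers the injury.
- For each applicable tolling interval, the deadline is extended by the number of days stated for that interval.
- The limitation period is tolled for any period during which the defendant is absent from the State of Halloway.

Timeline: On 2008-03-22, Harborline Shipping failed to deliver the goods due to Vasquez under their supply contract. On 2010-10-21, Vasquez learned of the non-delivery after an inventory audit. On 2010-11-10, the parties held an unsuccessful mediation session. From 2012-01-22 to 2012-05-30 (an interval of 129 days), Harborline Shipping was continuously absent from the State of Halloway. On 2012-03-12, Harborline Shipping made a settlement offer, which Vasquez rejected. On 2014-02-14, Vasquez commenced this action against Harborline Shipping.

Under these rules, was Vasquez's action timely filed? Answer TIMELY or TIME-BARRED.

TIMELY

The claim accrued on 2010-10-21 — the later of the 2008-03-22 act and the 2010-10-21 discovery.
Adding the 3 years base period to 2010-10-21 gives a deadline of 2013-10-21, before any tolling.
The period was tolled for 129 days by the defendant's absence from the jurisdiction (2012-01-22 to 2012-05-30), pushing the deadline to 2014-02-27.
None of the other events listed affects the running of the period under the stated rules.
The 2014-02-14 filing precedes the 2014-02-27 deadline; the claim is timely.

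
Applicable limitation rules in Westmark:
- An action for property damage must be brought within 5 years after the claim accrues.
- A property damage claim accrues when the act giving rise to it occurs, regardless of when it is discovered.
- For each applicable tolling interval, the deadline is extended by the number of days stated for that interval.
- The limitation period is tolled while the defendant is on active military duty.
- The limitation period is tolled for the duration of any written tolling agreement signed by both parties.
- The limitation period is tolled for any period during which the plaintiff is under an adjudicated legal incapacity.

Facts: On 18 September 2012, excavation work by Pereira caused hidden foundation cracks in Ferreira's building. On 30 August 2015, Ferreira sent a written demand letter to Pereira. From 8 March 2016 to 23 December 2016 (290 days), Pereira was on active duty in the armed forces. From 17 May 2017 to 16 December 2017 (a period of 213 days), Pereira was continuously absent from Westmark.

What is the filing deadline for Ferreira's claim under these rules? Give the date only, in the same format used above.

The limitation period began to run on 18 September 2012.
The untolled deadline — 5 years after 18 September 2012 — is 18 September 2017.
Because the defendant's active military service ran from 8 March 2016 to 23 December 2016, the deadline is extended by 290 days to 5 July 2018.
The defendant's absence from the jurisdiction from 17 May 2017 to 16 December 2017 does not toll the period, because no stated rule makes the defendant's absence a tolling event.
Nothing else in the chronology tolls or restarts the period.

5 July 2018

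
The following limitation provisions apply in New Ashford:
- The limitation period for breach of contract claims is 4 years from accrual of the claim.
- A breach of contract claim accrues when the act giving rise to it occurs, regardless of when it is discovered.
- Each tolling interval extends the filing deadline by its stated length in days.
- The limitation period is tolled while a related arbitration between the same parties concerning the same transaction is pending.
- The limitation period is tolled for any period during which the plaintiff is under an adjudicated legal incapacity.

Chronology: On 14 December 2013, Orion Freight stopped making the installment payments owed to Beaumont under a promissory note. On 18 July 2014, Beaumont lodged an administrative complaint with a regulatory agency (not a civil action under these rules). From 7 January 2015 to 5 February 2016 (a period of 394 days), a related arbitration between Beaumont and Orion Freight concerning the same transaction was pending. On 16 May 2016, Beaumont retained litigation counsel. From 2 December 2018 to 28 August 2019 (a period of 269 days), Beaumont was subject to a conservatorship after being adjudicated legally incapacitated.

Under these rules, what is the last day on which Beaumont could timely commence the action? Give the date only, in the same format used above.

The claim accrued on 14 December 2013, when the wrongful act occurred.
The untolled deadline — 4 years after 14 December 2013 — is 14 December 2017.
The period was tolled for 394 days by the pending related arbitration (7 January 2015 to 5 February 2016), pushing the deadline to 12 January 2019.
Because the plaintiff's legal incapacity ran from 2 December 2018 to 28 August 2019, the deadline is extended by 269 days to 8 October 2019.
None of the other events listed affects the running of the period under the stated rules.

8 October 2019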